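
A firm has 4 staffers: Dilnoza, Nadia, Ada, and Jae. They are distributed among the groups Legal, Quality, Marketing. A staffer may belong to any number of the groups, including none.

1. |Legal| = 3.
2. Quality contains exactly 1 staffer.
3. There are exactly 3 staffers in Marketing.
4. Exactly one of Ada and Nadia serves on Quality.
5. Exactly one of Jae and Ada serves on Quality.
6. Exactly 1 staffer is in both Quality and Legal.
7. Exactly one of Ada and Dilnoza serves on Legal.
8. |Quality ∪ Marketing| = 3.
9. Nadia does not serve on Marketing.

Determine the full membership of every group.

Legal = {Ada, Jae, Nadia}; Quality = {Ada}; Marketing = {Ada, Dilnoza, Jae}

From (9): Nadia ∉ Marketing.
(3): only 3 candidates remain for Marketing, so all are in.
Suppose Dilnoza ∈ Legal: no assignment then satisfies all the clues, so Dilnoza ∉ Legal.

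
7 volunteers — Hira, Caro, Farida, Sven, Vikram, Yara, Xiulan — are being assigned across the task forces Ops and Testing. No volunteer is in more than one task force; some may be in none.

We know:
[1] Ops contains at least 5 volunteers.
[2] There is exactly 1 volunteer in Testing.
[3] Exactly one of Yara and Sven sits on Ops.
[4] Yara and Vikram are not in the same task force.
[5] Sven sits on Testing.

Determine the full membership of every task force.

Ops = {Caro, Farida, Hira, Xiulan, Yara}; Testing = {Sven}

From (5): Sven ∈ Testing.
(2): Testing already has 1, so the rest are out.
(3) (exactly one): Yara ∈ Ops.
(4): Vikram ∉ Ops.
(1): only 5 candidates remain for Ops, so all are in.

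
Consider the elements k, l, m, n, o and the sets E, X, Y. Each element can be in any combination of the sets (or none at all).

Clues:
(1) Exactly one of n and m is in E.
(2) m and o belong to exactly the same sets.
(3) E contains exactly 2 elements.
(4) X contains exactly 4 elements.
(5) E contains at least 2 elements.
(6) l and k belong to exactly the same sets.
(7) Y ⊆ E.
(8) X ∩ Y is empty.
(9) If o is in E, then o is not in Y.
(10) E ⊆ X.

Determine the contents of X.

X = {k, l, m, o}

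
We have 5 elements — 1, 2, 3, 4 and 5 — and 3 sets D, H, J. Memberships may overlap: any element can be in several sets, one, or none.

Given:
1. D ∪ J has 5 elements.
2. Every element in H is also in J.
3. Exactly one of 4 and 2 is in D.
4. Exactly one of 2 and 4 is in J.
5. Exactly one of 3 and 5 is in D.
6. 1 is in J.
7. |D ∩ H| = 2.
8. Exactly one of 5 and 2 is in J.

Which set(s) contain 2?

From (6): 1 ∈ J.
Suppose 2 ∉ D: no assignment then satisfies all the clues, so 2 ∈ D.

2: D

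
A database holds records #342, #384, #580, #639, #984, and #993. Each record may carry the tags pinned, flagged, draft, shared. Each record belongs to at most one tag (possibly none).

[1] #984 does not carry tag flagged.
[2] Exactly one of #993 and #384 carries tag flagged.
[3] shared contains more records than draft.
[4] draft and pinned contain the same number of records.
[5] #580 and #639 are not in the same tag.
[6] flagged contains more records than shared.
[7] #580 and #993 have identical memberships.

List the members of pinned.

pinned = {}

From (1): #984 ∉ flagged.
Suppose #342 ∈ pinned: no assignment then satisfies all the clues, so #342 ∉ pinned.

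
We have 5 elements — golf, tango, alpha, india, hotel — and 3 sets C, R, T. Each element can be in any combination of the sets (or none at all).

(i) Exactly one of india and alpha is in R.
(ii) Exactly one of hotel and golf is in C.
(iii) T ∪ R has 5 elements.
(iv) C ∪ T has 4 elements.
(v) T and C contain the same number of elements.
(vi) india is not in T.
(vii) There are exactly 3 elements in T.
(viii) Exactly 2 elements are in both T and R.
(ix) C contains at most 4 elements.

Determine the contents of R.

R = {golf, hotel, india, tango}

From (vi): india ∉ T.
Suppose golf ∉ R: no assignment then satisfies all the clues, so golf ∈ R.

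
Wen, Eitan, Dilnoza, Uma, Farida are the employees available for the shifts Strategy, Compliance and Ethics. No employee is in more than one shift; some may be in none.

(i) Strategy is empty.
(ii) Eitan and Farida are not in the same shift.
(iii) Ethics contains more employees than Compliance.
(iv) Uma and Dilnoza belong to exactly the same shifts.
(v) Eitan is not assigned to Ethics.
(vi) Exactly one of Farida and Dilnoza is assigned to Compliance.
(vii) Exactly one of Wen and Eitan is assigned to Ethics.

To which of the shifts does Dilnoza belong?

From (v): Eitan ∉ Ethics.
(i): Strategy already has 0, so the rest are out.
(vii) (exactly one): Wen ∈ Ethics.
Suppose Dilnoza ∈ Compliance: no assignment then satisfies all the clues, so Dilnoza ∉ Compliance.

Dilnoza: Ethics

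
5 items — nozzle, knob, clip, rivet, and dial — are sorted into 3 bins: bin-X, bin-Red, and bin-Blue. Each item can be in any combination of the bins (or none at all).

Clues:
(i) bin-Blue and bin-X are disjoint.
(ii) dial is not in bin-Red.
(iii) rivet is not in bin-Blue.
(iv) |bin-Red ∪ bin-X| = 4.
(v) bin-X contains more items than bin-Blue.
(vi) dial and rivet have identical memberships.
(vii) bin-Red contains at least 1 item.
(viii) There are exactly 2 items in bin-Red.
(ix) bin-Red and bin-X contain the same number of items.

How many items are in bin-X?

2

From (ii): dial ∉ bin-Red.
From (iii): rivet ∉ bin-Blue.
(vi): rivet matches dial: rivet ∉ bin-Red.
(vi): dial matches rivet: dial ∉ bin-Blue.
Suppose nozzle ∈ bin-X: no assignment then satisfies all the clues, so nozzle ∉ bin-X.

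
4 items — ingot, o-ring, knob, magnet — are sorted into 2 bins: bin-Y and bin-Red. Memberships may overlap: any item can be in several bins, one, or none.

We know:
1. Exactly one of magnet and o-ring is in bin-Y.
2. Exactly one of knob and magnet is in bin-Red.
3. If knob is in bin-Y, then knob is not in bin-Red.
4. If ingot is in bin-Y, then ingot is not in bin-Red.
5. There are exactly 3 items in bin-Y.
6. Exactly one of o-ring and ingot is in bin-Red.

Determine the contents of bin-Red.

bin-Red = {magnet, o-ring}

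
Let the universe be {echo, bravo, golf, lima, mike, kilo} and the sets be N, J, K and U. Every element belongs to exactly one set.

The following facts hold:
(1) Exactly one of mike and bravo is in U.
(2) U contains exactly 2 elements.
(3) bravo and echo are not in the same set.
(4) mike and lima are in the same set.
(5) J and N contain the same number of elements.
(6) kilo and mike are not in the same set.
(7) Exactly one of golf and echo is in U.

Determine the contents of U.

U = {bravo, golf}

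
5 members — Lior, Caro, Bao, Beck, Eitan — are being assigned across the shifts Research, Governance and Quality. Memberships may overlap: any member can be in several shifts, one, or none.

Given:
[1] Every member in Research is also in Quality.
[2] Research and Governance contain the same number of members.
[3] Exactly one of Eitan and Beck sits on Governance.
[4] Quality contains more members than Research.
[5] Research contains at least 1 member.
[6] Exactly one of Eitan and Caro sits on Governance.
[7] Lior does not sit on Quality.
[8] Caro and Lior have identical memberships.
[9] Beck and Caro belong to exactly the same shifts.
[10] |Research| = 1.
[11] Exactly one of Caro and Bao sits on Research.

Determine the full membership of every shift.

Research = {Bao}; Governance = {Eitan}; Quality = {Bao, Eitan}

From (7): Lior ∉ Quality.
(1) contrapositive: Lior ∉ Research.
(8): Caro matches Lior: Caro ∉ Research.
(8): Caro matches Lior: Caro ∉ Quality.
(9): Beck matches Caro: Beck ∉ Research.
(9): Beck matches Caro: Beck ∉ Quality.
(11) (exactly one): Bao ∈ Research.
(1) with Bao ∈ Research: Bao ∈ Quality.
(10): Research already has 1, so the rest are out.
Suppose Lior ∈ Governance: no assignment then satisfies all the clues, so Lior ∉ Governance.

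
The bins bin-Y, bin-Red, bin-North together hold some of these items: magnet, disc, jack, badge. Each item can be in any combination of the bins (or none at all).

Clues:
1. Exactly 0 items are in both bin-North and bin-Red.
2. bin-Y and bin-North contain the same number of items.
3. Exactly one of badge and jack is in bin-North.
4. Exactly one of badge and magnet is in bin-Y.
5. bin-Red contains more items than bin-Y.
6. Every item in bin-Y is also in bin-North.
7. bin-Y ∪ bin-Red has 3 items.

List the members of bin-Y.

bin-Y = {badge}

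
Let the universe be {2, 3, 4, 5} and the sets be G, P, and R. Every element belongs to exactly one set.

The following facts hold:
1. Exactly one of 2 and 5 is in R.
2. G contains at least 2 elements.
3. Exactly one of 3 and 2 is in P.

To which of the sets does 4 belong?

4: G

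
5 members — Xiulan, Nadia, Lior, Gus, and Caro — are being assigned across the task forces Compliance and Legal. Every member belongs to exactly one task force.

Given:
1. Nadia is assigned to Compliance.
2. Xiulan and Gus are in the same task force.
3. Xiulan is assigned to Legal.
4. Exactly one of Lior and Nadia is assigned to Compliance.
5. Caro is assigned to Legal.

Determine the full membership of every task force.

From (1): Nadia ∈ Compliance.
From (3): Xiulan ∈ Legal.
From (5): Caro ∈ Legal.
(2): Gus matches Xiulan: Gus ∉ Compliance.
(2): Gus matches Xiulan: Gus ∈ Legal.
(4) (exactly one): Lior ∉ Compliance.
Only one task force left: Lior ∈ Legal.

Compliance = {Nadia}; Legal = {Caro, Gus, Lior, Xiulan}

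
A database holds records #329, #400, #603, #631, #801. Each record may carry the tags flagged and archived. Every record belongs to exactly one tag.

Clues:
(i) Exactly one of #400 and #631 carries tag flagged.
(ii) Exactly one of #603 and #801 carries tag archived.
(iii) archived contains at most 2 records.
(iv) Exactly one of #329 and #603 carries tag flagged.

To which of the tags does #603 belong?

#603: archived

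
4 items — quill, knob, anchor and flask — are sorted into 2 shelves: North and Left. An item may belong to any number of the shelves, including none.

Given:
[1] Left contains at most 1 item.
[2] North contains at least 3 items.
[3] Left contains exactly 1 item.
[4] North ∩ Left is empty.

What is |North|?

3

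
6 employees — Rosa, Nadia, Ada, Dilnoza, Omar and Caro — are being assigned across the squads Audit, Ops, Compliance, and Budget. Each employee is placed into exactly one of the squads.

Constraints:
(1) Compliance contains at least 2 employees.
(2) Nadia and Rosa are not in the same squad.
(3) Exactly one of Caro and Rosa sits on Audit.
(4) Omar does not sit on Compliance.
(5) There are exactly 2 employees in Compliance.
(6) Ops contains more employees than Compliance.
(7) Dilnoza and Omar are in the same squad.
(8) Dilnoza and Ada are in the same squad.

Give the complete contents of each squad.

Audit = {Rosa}; Ops = {Ada, Dilnoza, Omar}; Compliance = {Caro, Nadia}; Budget = {}

From (4): Omar ∉ Compliance.
(7): Dilnoza matches Omar: Dilnoza ∉ Compliance.
(8): Ada matches Dilnoza: Ada ∉ Compliance.
Suppose Rosa ∉ Audit: no assignment then satisfies all the clues, so Rosa ∈ Audit.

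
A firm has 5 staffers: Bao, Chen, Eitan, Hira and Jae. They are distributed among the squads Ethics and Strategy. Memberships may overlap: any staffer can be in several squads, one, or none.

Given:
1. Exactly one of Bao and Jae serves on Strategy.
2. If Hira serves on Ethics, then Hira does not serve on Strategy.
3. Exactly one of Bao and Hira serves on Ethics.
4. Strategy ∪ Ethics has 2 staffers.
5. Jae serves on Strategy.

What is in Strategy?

Strategy = {Jae}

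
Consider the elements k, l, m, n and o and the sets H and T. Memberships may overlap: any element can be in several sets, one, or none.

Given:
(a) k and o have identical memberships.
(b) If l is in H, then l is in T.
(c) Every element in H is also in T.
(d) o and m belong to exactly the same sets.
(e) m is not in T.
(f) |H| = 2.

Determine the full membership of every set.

H = {l, n}; T = {l, n}

From (e): m ∉ T.
(c) contrapositive: m ∉ H.
(d): o matches m: o ∉ H.
(d): o matches m: o ∉ T.
(a): k matches o: k ∉ H.
(a): k matches o: k ∉ T.
(f): only 2 candidates remain for H, so all are in.
(b): l ∈ T.
(c) with n ∈ H: n ∈ T.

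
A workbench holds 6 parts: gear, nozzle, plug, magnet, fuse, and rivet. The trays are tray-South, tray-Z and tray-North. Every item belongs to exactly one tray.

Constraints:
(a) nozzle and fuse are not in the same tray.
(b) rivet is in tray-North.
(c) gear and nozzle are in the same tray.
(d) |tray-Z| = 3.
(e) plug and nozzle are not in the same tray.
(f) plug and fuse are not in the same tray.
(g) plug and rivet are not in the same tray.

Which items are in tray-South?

tray-South = {plug}

From (b): rivet ∈ tray-North.
(g): plug ∉ tray-North.
Suppose gear ∈ tray-South: no assignment then satisfies all the clues, so gear ∉ tray-South.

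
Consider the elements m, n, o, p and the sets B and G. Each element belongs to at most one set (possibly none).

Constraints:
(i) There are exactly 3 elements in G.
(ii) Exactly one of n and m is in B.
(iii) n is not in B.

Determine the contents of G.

G = {n, o, p}

From (iii): n ∉ B.
(ii) (exactly one): m ∈ B.
(i): only 3 candidates remain for G, so all are in.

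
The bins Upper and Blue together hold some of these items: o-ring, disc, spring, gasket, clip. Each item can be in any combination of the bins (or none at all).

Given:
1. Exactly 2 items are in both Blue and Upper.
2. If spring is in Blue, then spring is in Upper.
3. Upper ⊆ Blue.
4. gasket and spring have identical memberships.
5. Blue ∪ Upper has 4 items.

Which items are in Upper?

Upper = {gasket, spring}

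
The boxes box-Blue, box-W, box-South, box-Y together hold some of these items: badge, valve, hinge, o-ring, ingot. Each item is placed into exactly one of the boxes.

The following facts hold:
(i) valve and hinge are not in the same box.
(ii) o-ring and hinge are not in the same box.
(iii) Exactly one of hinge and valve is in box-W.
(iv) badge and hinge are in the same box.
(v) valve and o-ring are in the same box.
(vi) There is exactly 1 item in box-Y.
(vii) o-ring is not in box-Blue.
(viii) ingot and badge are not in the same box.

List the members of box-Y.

box-Y = {ingot}

From (vii): o-ring ∉ box-Blue.
(v): valve matches o-ring: valve ∉ box-Blue.
Suppose badge ∈ box-Y: no assignment then satisfies all the clues, so badge ∉ box-Y.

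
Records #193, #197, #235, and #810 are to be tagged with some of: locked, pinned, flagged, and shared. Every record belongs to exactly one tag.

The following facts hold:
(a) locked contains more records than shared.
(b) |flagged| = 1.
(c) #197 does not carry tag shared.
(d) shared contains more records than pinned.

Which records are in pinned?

From (c): #197 ∉ shared.
Suppose #193 ∈ pinned: no assignment then satisfies all the clues, so #193 ∉ pinned.

pinned = {}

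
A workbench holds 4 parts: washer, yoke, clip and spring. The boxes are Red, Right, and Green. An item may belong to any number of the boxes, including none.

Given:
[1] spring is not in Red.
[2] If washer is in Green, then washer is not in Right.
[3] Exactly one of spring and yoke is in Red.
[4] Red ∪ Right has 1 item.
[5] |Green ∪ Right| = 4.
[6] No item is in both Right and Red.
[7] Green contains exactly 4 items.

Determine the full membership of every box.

Red = {yoke}; Right = {}; Green = {clip, spring, washer, yoke}

From (1): spring ∉ Red.
(3) (exactly one): yoke ∈ Red.
(6) (disjoint): yoke ∉ Right.
(7): only 4 candidates remain for Green, so all are in.
(2): washer ∉ Right.
Suppose washer ∈ Red: no assignment then satisfies all the clues, so washer ∉ Red.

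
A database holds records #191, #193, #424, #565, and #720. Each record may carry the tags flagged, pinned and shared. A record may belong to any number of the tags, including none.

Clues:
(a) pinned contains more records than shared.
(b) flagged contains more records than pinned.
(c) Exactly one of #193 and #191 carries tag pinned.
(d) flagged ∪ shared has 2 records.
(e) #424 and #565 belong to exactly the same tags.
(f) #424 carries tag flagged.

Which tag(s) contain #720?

#720: none

From (f): #424 ∈ flagged.
(e): #565 matches #424: #565 ∈ flagged.
Suppose #720 ∈ flagged: no assignment then satisfies all the clues, so #720 ∉ flagged.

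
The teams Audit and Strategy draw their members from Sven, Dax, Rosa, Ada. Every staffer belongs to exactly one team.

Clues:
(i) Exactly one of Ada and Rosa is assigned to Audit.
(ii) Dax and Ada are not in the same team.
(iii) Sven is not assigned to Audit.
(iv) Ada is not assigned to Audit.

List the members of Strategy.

Strategy = {Ada, Sven}

From (iii): Sven ∉ Audit.
From (iv): Ada ∉ Audit.
(i) (exactly one): Rosa ∈ Audit.
Only one team left: Sven ∈ Strategy.
Only one team left: Ada ∈ Strategy.
(ii): Dax ∉ Strategy.
Only one team left: Dax ∈ Audit.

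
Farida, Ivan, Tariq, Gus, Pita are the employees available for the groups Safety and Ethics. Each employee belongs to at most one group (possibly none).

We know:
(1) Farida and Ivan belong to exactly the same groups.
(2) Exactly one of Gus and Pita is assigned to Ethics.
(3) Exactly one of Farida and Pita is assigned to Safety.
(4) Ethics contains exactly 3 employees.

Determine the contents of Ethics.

Ethics = {Farida, Gus, Ivan}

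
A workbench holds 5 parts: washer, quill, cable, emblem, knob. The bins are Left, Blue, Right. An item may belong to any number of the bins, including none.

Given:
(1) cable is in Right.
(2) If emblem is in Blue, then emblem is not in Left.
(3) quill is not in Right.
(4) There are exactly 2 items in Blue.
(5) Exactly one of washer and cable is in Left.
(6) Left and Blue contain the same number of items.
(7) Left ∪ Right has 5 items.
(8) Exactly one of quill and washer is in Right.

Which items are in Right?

Right = {cable, emblem, knob, washer}

From (1): cable ∈ Right.
From (3): quill ∉ Right.
(8) (exactly one): washer ∈ Right.
Suppose emblem ∉ Right: no assignment then satisfies all the clues, so emblem ∈ Right.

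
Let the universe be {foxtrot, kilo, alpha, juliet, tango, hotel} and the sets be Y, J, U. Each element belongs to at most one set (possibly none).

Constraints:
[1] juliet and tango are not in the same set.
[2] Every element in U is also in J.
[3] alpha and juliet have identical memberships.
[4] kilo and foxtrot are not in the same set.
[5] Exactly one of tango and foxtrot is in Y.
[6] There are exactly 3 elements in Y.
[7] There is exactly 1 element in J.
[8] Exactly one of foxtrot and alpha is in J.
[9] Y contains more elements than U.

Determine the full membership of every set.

Y = {hotel, kilo, tango}; J = {foxtrot}; U = {}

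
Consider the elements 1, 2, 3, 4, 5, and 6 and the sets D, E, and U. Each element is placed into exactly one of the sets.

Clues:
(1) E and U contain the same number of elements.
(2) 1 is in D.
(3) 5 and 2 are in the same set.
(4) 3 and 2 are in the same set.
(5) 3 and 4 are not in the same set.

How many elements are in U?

1

From (2): 1 ∈ D.
Suppose 2 ∉ D: no assignment then satisfies all the clues, so 2 ∈ D.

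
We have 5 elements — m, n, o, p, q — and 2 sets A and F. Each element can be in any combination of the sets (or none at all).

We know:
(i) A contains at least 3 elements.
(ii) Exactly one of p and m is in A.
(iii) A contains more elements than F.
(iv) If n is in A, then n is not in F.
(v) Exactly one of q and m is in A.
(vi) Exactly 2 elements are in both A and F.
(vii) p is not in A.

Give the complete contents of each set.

A = {m, n, o}; F = {m, o}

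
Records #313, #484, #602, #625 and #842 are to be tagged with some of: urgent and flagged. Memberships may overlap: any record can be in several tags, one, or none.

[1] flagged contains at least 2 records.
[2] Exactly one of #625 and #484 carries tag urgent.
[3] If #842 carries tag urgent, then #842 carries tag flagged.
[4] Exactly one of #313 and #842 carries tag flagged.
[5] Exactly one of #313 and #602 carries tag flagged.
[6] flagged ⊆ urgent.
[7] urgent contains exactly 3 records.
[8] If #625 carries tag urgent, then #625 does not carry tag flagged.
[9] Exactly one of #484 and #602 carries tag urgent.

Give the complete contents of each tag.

urgent = {#602, #625, #842}; flagged = {#602, #842}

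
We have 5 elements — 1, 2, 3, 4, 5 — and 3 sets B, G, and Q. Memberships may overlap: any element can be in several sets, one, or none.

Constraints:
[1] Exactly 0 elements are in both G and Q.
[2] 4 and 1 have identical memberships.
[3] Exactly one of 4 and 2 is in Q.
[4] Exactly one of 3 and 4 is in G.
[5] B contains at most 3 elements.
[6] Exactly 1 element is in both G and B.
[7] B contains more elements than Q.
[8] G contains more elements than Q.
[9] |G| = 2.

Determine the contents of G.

G = {3, 5}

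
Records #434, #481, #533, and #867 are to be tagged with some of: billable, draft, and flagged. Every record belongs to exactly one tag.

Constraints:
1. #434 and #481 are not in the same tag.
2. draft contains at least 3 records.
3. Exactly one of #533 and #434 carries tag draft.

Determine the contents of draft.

draft = {#481, #533, #867}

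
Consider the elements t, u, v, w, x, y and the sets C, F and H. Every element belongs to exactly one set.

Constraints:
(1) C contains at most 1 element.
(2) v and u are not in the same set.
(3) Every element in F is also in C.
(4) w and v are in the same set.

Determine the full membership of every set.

C = {u}; F = {}; H = {t, v, w, x, y}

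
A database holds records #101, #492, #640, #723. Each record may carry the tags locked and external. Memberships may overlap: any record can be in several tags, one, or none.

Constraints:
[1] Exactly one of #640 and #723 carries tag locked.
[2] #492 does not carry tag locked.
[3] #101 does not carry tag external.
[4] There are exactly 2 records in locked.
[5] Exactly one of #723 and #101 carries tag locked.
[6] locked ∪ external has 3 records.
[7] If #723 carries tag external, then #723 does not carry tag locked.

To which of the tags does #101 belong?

#101: locked

From (2): #492 ∉ locked.
From (3): #101 ∉ external.
Suppose #101 ∉ locked: no assignment then satisfies all the clues, so #101 ∈ locked.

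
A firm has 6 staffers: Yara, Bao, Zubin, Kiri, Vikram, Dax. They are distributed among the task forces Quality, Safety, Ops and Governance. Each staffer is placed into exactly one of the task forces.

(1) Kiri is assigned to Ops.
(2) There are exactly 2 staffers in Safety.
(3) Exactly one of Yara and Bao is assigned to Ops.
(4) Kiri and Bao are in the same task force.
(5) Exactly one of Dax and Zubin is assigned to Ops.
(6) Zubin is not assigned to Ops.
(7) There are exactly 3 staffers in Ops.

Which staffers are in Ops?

Ops = {Bao, Dax, Kiri}

From (1): Kiri ∈ Ops.
From (6): Zubin ∉ Ops.
(4): Bao matches Kiri: Bao ∉ Quality.
(4): Bao matches Kiri: Bao ∉ Safety.
(4): Bao matches Kiri: Bao ∈ Ops.
(5) (exactly one): Dax ∈ Ops.
(7): Ops already has 3, so the rest are out.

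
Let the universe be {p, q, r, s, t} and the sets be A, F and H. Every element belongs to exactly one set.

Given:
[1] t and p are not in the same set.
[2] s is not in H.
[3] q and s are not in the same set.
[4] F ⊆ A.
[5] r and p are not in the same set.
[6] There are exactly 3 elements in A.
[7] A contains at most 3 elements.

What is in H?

H = {p, q}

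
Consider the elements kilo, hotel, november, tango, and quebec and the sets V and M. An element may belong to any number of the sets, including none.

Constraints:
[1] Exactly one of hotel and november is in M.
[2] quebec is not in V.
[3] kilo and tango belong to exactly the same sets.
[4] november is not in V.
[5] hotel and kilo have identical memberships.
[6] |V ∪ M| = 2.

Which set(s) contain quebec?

From (2): quebec ∉ V.
From (4): november ∉ V.
Suppose quebec ∉ M: no assignment then satisfies all the clues, so quebec ∈ M.

quebec: M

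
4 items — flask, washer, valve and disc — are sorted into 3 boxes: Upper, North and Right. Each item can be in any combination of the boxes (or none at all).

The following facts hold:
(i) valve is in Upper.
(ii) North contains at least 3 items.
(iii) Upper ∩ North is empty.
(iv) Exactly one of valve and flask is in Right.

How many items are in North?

3

From (i): valve ∈ Upper.
(iii) (disjoint): valve ∉ North.
(ii): only 3 candidates remain for North, so all are in.
(iii) (disjoint): flask ∉ Upper.
(iii) (disjoint): washer ∉ Upper.
(iii) (disjoint): disc ∉ Upper.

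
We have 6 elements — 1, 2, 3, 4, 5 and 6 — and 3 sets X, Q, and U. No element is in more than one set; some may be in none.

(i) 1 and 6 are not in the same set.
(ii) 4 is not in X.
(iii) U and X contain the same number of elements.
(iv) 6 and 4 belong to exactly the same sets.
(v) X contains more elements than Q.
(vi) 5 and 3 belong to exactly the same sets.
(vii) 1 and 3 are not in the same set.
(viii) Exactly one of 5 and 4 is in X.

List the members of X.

From (ii): 4 ∉ X.
(iv): 6 matches 4: 6 ∉ X.
(viii) (exactly one): 5 ∈ X.
(vi): 3 matches 5: 3 ∈ X.
(vii): 1 ∉ X.
Suppose 2 ∈ X: no assignment then satisfies all the clues, so 2 ∉ X.

X = {3, 5}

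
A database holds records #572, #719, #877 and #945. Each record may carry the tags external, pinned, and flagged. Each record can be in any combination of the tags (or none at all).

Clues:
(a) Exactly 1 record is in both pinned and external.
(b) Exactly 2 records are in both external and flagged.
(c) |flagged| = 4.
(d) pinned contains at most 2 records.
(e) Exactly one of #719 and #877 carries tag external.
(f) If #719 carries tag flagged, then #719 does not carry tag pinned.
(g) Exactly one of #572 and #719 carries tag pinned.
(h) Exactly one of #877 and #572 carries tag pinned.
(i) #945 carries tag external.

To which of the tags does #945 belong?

From (i): #945 ∈ external.
(c): only 4 candidates remain for flagged, so all are in.
(f): #719 ∉ pinned.
(g) (exactly one): #572 ∈ pinned.
(h) (exactly one): #877 ∉ pinned.
Suppose #945 ∉ pinned: no assignment then satisfies all the clues, so #945 ∈ pinned.

#945: external, flagged, pinned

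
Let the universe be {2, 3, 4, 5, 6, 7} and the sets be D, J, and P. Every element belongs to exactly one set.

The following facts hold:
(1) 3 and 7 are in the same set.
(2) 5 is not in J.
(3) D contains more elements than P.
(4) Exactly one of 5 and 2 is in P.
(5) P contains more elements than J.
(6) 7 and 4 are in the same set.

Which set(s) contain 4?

From (2): 5 ∉ J.
Suppose 4 ∉ D: no assignment then satisfies all the clues, so 4 ∈ D.

4: D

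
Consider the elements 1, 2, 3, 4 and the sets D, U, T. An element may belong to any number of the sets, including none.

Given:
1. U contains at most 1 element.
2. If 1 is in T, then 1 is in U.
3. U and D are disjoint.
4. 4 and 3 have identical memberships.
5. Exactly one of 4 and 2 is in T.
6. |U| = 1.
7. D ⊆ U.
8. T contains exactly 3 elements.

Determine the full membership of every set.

D = {}; U = {1}; T = {1, 3, 4}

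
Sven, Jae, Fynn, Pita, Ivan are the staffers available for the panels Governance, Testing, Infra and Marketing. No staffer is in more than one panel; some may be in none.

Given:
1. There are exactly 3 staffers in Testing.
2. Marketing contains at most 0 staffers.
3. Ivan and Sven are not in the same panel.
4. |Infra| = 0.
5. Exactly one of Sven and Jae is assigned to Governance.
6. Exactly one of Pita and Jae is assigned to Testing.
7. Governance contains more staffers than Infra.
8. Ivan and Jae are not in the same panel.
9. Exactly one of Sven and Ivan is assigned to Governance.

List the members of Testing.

Testing = {Fynn, Ivan, Pita}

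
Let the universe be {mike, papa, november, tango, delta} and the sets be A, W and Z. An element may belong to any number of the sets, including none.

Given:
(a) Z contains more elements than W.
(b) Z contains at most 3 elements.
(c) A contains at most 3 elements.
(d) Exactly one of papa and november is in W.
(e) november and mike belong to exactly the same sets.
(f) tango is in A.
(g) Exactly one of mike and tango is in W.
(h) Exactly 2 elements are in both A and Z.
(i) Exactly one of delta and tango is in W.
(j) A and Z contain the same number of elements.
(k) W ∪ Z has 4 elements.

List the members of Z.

Z = {mike, november, papa}

From (f): tango ∈ A.
Suppose mike ∉ Z: no assignment then satisfies all the clues, so mike ∈ Z.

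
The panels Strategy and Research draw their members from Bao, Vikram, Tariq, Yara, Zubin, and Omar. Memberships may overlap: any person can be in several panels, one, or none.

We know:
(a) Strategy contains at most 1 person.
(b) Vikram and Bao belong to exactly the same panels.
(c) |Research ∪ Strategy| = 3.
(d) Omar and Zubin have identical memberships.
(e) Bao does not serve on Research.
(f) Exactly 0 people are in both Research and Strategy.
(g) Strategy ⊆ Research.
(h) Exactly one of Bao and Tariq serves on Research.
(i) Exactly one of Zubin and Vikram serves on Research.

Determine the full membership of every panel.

From (e): Bao ∉ Research.
(b): Vikram matches Bao: Vikram ∉ Research.
(g) contrapositive: Bao ∉ Strategy.
(g) contrapositive: Vikram ∉ Strategy.
(h) (exactly one): Tariq ∈ Research.
(i) (exactly one): Zubin ∈ Research.
(d): Omar matches Zubin: Omar ∈ Research.
Suppose Tariq ∈ Strategy: no assignment then satisfies all the clues, so Tariq ∉ Strategy.

Strategy = {}; Research = {Omar, Tariq, Zubin}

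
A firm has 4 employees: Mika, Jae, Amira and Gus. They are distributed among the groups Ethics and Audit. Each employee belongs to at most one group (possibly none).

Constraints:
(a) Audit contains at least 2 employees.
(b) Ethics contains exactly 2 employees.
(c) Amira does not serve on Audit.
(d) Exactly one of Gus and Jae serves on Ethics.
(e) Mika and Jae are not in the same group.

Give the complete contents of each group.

Ethics = {Amira, Jae}; Audit = {Gus, Mika}

From (c): Amira ∉ Audit.
Suppose Mika ∈ Ethics: no assignment then satisfies all the clues, so Mika ∉ Ethics.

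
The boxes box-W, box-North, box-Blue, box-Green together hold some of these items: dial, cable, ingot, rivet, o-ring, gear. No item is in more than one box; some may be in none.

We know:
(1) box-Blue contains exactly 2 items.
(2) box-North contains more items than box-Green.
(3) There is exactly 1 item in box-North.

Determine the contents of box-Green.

box-Green = {}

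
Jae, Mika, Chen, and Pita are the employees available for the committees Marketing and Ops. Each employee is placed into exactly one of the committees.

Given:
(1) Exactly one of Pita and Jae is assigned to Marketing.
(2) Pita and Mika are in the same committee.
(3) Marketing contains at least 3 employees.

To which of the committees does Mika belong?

Mika: Marketing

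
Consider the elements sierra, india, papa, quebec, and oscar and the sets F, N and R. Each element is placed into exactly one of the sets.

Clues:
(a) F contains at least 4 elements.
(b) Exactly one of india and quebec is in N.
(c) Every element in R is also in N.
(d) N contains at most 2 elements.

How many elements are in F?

4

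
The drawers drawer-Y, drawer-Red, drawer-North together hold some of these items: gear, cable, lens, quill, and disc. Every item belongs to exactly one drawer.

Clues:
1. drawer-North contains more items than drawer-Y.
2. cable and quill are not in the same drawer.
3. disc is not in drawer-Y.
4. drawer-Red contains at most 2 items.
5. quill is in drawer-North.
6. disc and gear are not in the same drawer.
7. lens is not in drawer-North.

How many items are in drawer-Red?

2

From (3): disc ∉ drawer-Y.
From (5): quill ∈ drawer-North.
From (7): lens ∉ drawer-North.
(2): cable ∉ drawer-North.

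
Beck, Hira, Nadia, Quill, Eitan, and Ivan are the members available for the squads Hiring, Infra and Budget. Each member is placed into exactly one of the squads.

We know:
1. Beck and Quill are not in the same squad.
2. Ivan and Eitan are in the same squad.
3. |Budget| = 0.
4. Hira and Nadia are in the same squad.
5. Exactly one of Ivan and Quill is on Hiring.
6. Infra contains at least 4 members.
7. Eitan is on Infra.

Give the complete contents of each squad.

From (7): Eitan ∈ Infra.
(2): Ivan matches Eitan: Ivan ∉ Hiring.
(2): Ivan matches Eitan: Ivan ∈ Infra.
(3): Budget already has 0, so the rest are out.
(5) (exactly one): Quill ∈ Hiring.
(1): Beck ∉ Hiring.
Only one squad left: Beck ∈ Infra.
Suppose Hira ∈ Hiring: no assignment then satisfies all the clues, so Hira ∉ Hiring.

Hiring = {Quill}; Infra = {Beck, Eitan, Hira, Ivan, Nadia}; Budget = {}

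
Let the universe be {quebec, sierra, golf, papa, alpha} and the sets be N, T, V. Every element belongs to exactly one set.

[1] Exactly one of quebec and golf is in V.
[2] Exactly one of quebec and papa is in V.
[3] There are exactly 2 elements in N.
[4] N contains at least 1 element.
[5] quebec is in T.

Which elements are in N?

From (5): quebec ∈ T.
(1) (exactly one): golf ∈ V.
(2) (exactly one): papa ∈ V.
(3): only 2 candidates remain for N, so all are in.

N = {alpha, sierra}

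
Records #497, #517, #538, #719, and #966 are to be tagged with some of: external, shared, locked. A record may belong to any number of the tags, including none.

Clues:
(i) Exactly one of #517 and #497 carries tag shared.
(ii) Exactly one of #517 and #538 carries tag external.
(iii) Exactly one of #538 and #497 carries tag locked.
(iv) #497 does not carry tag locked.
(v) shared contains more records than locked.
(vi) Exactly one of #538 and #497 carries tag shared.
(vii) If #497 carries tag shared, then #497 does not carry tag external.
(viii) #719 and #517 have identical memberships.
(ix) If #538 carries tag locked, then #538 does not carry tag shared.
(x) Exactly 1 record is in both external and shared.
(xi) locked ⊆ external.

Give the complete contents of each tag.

external = {#538, #966}; shared = {#497, #966}; locked = {#538}

From (iv): #497 ∉ locked.
(iii) (exactly one): #538 ∈ locked.
(ix): #538 ∉ shared.
(xi) with #538 ∈ locked: #538 ∈ external.
(ii) (exactly one): #517 ∉ external.
(vi) (exactly one): #497 ∈ shared.
(vii): #497 ∉ external.
(viii): #719 matches #517: #719 ∉ external.
(xi) contrapositive: #517 ∉ locked.
(xi) contrapositive: #719 ∉ locked.
(i) (exactly one): #517 ∉ shared.
Suppose #966 ∉ external: no assignment then satisfies all the clues, so #966 ∈ external.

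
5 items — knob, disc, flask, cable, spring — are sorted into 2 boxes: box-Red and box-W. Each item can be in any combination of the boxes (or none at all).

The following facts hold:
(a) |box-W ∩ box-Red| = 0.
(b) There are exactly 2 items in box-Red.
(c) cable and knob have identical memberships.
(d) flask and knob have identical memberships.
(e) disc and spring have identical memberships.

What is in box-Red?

box-Red = {disc, spring}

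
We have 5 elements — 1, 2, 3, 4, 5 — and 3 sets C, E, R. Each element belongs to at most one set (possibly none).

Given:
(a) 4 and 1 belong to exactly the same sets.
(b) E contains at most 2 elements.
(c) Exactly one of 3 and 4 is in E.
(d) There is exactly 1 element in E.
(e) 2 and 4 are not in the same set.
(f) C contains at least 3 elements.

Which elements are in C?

C = {1, 4, 5}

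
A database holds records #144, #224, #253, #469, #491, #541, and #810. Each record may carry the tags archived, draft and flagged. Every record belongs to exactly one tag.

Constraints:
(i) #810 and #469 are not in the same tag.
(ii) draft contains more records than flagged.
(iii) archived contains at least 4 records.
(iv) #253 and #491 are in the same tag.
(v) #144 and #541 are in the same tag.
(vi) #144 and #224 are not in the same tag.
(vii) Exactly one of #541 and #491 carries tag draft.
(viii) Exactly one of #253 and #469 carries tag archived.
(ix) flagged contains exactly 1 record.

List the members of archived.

archived = {#224, #253, #491, #810}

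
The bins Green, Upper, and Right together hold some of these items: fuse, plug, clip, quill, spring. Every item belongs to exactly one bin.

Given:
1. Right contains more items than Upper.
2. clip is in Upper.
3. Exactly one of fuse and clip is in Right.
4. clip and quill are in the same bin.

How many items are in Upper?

2

From (2): clip ∈ Upper.
(3) (exactly one): fuse ∈ Right.
(4): quill matches clip: quill ∉ Green.
(4): quill matches clip: quill ∈ Upper.
Suppose plug ∈ Green: no assignment then satisfies all the clues, so plug ∉ Green.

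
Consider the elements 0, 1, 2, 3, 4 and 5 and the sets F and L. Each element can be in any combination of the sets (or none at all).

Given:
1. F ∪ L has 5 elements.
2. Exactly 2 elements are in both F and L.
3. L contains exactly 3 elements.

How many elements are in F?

4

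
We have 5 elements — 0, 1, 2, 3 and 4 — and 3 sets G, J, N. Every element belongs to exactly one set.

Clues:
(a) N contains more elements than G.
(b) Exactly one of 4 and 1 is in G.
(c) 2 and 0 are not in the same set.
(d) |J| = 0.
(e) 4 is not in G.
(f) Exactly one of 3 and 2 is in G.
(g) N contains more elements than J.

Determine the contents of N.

N = {0, 3, 4}

From (e): 4 ∉ G.
(b) (exactly one): 1 ∈ G.
(d): J already has 0, so the rest are out.
Only one set left: 4 ∈ N.
Suppose 0 ∉ N: no assignment then satisfies all the clues, so 0 ∈ N.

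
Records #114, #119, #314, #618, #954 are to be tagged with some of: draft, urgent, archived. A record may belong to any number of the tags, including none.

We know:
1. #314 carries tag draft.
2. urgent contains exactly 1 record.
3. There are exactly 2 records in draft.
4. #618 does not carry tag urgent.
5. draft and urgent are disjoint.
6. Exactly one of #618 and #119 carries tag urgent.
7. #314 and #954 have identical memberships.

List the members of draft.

draft = {#314, #954}

From (1): #314 ∈ draft.
From (4): #618 ∉ urgent.
(5) (disjoint): #314 ∉ urgent.
(6) (exactly one): #119 ∈ urgent.
(7): #954 matches #314: #954 ∈ draft.
(7): #954 matches #314: #954 ∉ urgent.
(2): urgent already has 1, so the rest are out.
(3): draft already has 2, so the rest are out.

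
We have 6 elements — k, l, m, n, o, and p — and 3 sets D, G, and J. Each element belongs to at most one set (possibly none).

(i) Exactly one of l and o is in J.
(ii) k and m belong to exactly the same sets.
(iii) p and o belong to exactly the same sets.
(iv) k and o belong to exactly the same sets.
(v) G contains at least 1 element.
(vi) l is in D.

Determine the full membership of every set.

D = {l}; G = {n}; J = {k, m, o, p}

From (vi): l ∈ D.
(i) (exactly one): o ∈ J.
(iii): p matches o: p ∉ D.
(iii): p matches o: p ∉ G.
(iii): p matches o: p ∈ J.
(iv): k matches o: k ∉ D.
(iv): k matches o: k ∉ G.
(iv): k matches o: k ∈ J.
(ii): m matches k: m ∉ D.
(ii): m matches k: m ∉ G.
(ii): m matches k: m ∈ J.
(v): only 1 candidates remain for G, so all are in.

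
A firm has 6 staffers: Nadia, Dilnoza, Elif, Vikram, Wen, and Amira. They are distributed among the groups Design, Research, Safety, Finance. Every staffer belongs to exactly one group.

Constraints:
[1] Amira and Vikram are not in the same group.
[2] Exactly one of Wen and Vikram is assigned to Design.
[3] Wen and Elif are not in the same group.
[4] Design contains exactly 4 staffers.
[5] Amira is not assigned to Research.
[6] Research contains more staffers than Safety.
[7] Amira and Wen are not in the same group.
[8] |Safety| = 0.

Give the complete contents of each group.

Design = {Dilnoza, Elif, Nadia, Vikram}; Research = {Wen}; Safety = {}; Finance = {Amira}

From (5): Amira ∉ Research.
(8): Safety already has 0, so the rest are out.
Suppose Nadia ∉ Design: no assignment then satisfies all the clues, so Nadia ∈ Design.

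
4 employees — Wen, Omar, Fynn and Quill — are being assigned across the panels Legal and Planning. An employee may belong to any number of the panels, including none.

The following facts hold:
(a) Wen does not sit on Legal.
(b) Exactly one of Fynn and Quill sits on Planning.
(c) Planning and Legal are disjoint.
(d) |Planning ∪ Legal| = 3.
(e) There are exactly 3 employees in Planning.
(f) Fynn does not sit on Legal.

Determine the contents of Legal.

Legal = {}

From (a): Wen ∉ Legal.
From (f): Fynn ∉ Legal.
Suppose Omar ∈ Legal: no assignment then satisfies all the clues, so Omar ∉ Legal.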